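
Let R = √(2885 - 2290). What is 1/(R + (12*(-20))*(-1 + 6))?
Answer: -240/287881 - √595/1439405 ≈ -0.00085062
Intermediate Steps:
R = √595 ≈ 24.393
1/(R + (12*(-20))*(-1 + 6)) = 1/(√595 + (12*(-20))*(-1 + 6)) = 1/(√595 - 240*5) = 1/(√595 - 1200) = 1/(-1200 + √595)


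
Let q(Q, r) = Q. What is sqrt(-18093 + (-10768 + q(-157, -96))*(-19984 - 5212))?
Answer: sqrt(275248207) ≈ 16591.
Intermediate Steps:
sqrt(-18093 + (-10768 + q(-157, -96))*(-19984 - 5212)) = sqrt(-18093 + (-10768 - 157)*(-19984 - 5212)) = sqrt(-18093 - 10925*(-25196)) = sqrt(-18093 + 275266300) = sqrt(275248207)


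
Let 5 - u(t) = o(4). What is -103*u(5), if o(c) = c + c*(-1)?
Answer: -515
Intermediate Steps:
o(c) = 0 (o(c) = c - c = 0)
u(t) = 5 (u(t) = 5 - 1*0 = 5 + 0 = 5)
-103*u(5) = -103*5 = -515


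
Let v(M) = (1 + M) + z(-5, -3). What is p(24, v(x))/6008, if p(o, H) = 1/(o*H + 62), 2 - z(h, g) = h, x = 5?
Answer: 1/2246992 ≈ 4.4504e-7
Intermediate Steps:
z(h, g) = 2 - h
v(M) = 8 + M (v(M) = (1 + M) + (2 - 1*(-5)) = (1 + M) + (2 + 5) = (1 + M) + 7 = 8 + M)
p(o, H) = 1/(62 + H*o) (p(o, H) = 1/(H*o + 62) = 1/(62 + H*o))
p(24, v(x))/6008 = 1/((62 + (8 + 5)*24)*6008) = (1/6008)/(62 + 13*24) = (1/6008)/(62 + 312) = (1/6008)/374 = (1/374)*(1/6008) = 1/2246992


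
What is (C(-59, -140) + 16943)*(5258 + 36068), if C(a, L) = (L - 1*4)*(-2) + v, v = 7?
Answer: 712377588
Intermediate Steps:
C(a, L) = 15 - 2*L (C(a, L) = (L - 1*4)*(-2) + 7 = (L - 4)*(-2) + 7 = (-4 + L)*(-2) + 7 = (8 - 2*L) + 7 = 15 - 2*L)
(C(-59, -140) + 16943)*(5258 + 36068) = ((15 - 2*(-140)) + 16943)*(5258 + 36068) = ((15 + 280) + 16943)*41326 = (295 + 16943)*41326 = 17238*41326 = 712377588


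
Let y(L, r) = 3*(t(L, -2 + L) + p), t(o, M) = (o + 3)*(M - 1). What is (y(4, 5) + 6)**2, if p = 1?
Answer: 900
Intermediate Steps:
t(o, M) = (-1 + M)*(3 + o) (t(o, M) = (3 + o)*(-1 + M) = (-1 + M)*(3 + o))
y(L, r) = -24 + 6*L + 3*L*(-2 + L) (y(L, r) = 3*((-3 - L + 3*(-2 + L) + (-2 + L)*L) + 1) = 3*((-3 - L + (-6 + 3*L) + L*(-2 + L)) + 1) = 3*((-9 + 2*L + L*(-2 + L)) + 1) = 3*(-8 + 2*L + L*(-2 + L)) = -24 + 6*L + 3*L*(-2 + L))
(y(4, 5) + 6)**2 = ((-24 + 3*4**2) + 6)**2 = ((-24 + 3*16) + 6)**2 = ((-24 + 48) + 6)**2 = (24 + 6)**2 = 30**2 = 900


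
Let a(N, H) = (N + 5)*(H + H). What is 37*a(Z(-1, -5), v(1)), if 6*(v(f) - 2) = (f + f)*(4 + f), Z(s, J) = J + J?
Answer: -4070/3 ≈ -1356.7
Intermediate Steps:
Z(s, J) = 2*J
v(f) = 2 + f*(4 + f)/3 (v(f) = 2 + ((f + f)*(4 + f))/6 = 2 + ((2*f)*(4 + f))/6 = 2 + (2*f*(4 + f))/6 = 2 + f*(4 + f)/3)
a(N, H) = 2*H*(5 + N) (a(N, H) = (5 + N)*(2*H) = 2*H*(5 + N))
37*a(Z(-1, -5), v(1)) = 37*(2*(2 + (⅓)*1² + (4/3)*1)*(5 + 2*(-5))) = 37*(2*(2 + (⅓)*1 + 4/3)*(5 - 10)) = 37*(2*(2 + ⅓ + 4/3)*(-5)) = 37*(2*(11/3)*(-5)) = 37*(-110/3) = -4070/3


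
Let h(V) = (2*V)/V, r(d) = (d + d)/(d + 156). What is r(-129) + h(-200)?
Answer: -68/9 ≈ -7.5556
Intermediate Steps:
r(d) = 2*d/(156 + d) (r(d) = (2*d)/(156 + d) = 2*d/(156 + d))
h(V) = 2
r(-129) + h(-200) = 2*(-129)/(156 - 129) + 2 = 2*(-129)/27 + 2 = 2*(-129)*(1/27) + 2 = -86/9 + 2 = -68/9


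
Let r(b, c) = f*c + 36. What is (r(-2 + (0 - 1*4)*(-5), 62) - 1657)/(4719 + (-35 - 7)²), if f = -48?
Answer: -4597/6483 ≈ -0.70909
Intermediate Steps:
r(b, c) = 36 - 48*c (r(b, c) = -48*c + 36 = 36 - 48*c)
(r(-2 + (0 - 1*4)*(-5), 62) - 1657)/(4719 + (-35 - 7)²) = ((36 - 48*62) - 1657)/(4719 + (-35 - 7)²) = ((36 - 2976) - 1657)/(4719 + (-42)²) = (-2940 - 1657)/(4719 + 1764) = -4597/6483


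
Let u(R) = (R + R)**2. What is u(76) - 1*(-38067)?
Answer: 61171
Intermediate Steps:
u(R) = 4*R**2 (u(R) = (2*R)**2 = 4*R**2)
u(76) - 1*(-38067) = 4*76**2 - 1*(-38067) = 4*5776 + 38067 = 23104 + 38067 = 61171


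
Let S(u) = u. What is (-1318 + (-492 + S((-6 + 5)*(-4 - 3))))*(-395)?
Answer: 712185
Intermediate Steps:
(-1318 + (-492 + S((-6 + 5)*(-4 - 3))))*(-395) = (-1318 + (-492 + (-6 + 5)*(-4 - 3)))*(-395) = (-1318 + (-492 - 1*(-7)))*(-395) = (-1318 + (-492 + 7))*(-395) = (-1318 - 485)*(-395) = -1803*(-395) = 712185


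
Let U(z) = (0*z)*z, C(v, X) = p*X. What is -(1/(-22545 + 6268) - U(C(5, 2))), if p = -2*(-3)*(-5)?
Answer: 1/16277 ≈ 6.1436e-5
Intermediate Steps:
p = -30 (p = 6*(-5) = -30)
C(v, X) = -30*X
U(z) = 0 (U(z) = 0*z = 0)
-(1/(-22545 + 6268) - U(C(5, 2))) = -(1/(-22545 + 6268) - 1*0) = -(1/(-16277) + 0) = -(-1/16277 + 0) = -1*(-1/16277) = 1/16277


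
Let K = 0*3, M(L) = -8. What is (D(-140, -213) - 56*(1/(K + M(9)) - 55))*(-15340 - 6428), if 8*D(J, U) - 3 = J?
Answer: -66825039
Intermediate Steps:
K = 0
D(J, U) = 3/8 + J/8
(D(-140, -213) - 56*(1/(K + M(9)) - 55))*(-15340 - 6428) = ((3/8 + (⅛)*(-140)) - 56*(1/(0 - 8) - 55))*(-15340 - 6428) = ((3/8 - 35/2) - 56*(1/(-8) - 55))*(-21768) = (-137/8 - 56*(-⅛ - 55))*(-21768) = (-137/8 - 56*(-441/8))*(-21768) = (-137/8 + 3087)*(-21768) = (24559/8)*(-21768) = -66825039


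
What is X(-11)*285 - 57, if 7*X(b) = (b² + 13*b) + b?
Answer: -9804/7 ≈ -1400.6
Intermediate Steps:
X(b) = 2*b + b²/7 (X(b) = ((b² + 13*b) + b)/7 = (b² + 14*b)/7 = 2*b + b²/7)
X(-11)*285 - 57 = ((⅐)*(-11)*(14 - 11))*285 - 57 = ((⅐)*(-11)*3)*285 - 57 = -33/7*285 - 57 = -9405/7 - 57 = -9804/7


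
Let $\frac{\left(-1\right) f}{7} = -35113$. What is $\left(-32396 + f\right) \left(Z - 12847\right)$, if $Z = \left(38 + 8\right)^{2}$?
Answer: $-2289941745$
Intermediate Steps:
$f = 245791$ ($f = \left(-7\right) \left(-35113\right) = 245791$)
$Z = 2116$ ($Z = 46^{2} = 2116$)
$\left(-32396 + f\right) \left(Z - 12847\right) = \left(-32396 + 245791\right) \left(2116 - 12847\right) = 213395 \left(-10731\right) = -2289941745$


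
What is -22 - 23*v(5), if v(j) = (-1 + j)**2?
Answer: -390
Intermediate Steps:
-22 - 23*v(5) = -22 - 23*(-1 + 5)**2 = -22 - 23*4**2 = -22 - 23*16 = -22 - 368 = -390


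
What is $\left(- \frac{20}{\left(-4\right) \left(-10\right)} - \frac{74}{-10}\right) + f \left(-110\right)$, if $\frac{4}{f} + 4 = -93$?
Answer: $\frac{11093}{970} \approx 11.436$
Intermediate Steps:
$f = - \frac{4}{97}$ ($f = \frac{4}{-4 - 93} = \frac{4}{-97} = 4 \left(- \frac{1}{97}\right) = - \frac{4}{97} \approx -0.041237$)
$\left(- \frac{20}{\left(-4\right) \left(-10\right)} - \frac{74}{-10}\right) + f \left(-110\right) = \left(- \frac{20}{\left(-4\right) \left(-10\right)} - \frac{74}{-10}\right) - - \frac{440}{97} = \left(- \frac{20}{40} - - \frac{37}{5}\right) + \frac{440}{97} = \left(\left(-20\right) \frac{1}{40} + \frac{37}{5}\right) + \frac{440}{97} = \left(- \frac{1}{2} + \frac{37}{5}\right) + \frac{440}{97} = \frac{69}{10} + \frac{440}{97} = \frac{11093}{970}$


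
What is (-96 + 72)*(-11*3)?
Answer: 792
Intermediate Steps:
(-96 + 72)*(-11*3) = -24*(-33) = 792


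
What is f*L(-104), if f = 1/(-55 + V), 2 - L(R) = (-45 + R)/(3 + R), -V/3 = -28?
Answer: 53/2929 ≈ 0.018095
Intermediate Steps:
V = 84 (V = -3*(-28) = 84)
L(R) = 2 - (-45 + R)/(3 + R)
f = 1/29 (f = 1/(-55 + 84) = 1/29 ≈ 0.034483)
f*L(-104) = ((51 - 104)/(3 - 104))/29 = (-53/(-101))/29 = (-1/101*(-53))/29 = (1/29)*(53/101) = 53/2929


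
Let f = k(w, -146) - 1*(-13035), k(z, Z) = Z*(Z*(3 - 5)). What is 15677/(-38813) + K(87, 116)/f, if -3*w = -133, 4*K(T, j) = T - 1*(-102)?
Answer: -1863304333/4594993444 ≈ -0.40551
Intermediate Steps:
K(T, j) = 51/2 + T/4 (K(T, j) = (T - 1*(-102))/4 = (T + 102)/4 = (102 + T)/4 = 51/2 + T/4)
w = 133/3 (w = -⅓*(-133) = 133/3 ≈ 44.333)
k(z, Z) = -2*Z² (k(z, Z) = Z*(Z*(-2)) = Z*(-2*Z) = -2*Z²)
f = -29597 (f = -2*(-146)² - 1*(-13035) = -2*21316 + 13035 = -42632 + 13035 = -29597)
15677/(-38813) + K(87, 116)/f = 15677/(-38813) + (51/2 + (¼)*87)/(-29597) = 15677*(-1/38813) + (51/2 + 87/4)*(-1/29597) = -15677/38813 + (189/4)*(-1/29597) = -15677/38813 - 189/118388 = -1863304333/4594993444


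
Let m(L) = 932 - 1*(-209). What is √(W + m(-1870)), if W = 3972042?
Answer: √3973183 ≈ 1993.3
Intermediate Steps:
m(L) = 1141 (m(L) = 932 + 209 = 1141)
√(W + m(-1870)) = √(3972042 + 1141) = √3973183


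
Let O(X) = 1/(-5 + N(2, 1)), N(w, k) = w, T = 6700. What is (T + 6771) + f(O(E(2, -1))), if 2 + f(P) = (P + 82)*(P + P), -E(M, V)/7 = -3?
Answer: 120731/9 ≈ 13415.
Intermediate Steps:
E(M, V) = 21 (E(M, V) = -7*(-3) = 21)
O(X) = -1/3 (O(X) = 1/(-5 + 2) = 1/(-3) = -1/3)
f(P) = -2 + 2*P*(82 + P) (f(P) = -2 + (P + 82)*(P + P) = -2 + (82 + P)*(2*P) = -2 + 2*P*(82 + P))
(T + 6771) + f(O(E(2, -1))) = (6700 + 6771) + (-2 + 2*(-1/3)**2 + 164*(-1/3)) = 13471 + (-2 + 2*(1/9) - 164/3) = 13471 + (-2 + 2/9 - 164/3) = 13471 - 508/9 = 120731/9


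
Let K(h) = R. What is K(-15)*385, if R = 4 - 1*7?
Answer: -1155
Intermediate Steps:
R = -3 (R = 4 - 7 = -3)
K(h) = -3
K(-15)*385 = -3*385 = -1155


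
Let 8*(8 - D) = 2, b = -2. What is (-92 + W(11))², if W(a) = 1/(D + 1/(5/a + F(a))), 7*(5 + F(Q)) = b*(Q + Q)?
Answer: 1376980208704/163149529 ≈ 8440.0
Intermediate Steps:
D = 31/4 (D = 8 - ⅛*2 = 8 - ¼ = 31/4 ≈ 7.7500)
F(Q) = -5 - 4*Q/7 (F(Q) = -5 + (-2*(Q + Q))/7 = -5 + (-4*Q)/7 = -5 - 4*Q/7)
W(a) = 1/(31/4 + 1/(-5 + 5/a - 4*a/7)) (W(a) = 1/(31/4 + 1/(5/a + (-5 - 4*a/7))) = 1/(31/4 + 1/(-5 + 5/a - 4*a/7)))
(-92 + W(11))² = (-92 + 4*(-35 + 4*11² + 35*11)/(-1085 + 124*11² + 1057*11))² = (-92 + 4*(-35 + 4*121 + 385)/(-1085 + 124*121 + 11627))² = (-92 + 4*(-35 + 484 + 385)/(-1085 + 15004 + 11627))² = (-92 + 4*834/25546)² = (-92 + 4*(1/25546)*834)² = (-92 + 1668/12773)² = (-1173448/12773)² = 1376980208704/163149529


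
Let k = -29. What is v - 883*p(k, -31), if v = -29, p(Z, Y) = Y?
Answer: 27344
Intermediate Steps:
v - 883*p(k, -31) = -29 - 883*(-31) = -29 + 27373 = 27344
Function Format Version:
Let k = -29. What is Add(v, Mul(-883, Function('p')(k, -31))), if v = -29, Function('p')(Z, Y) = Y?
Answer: 27344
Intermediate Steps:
Add(v, Mul(-883, Function('p')(k, -31))) = Add(-29, Mul(-883, -31)) = Add(-29, 27373) = 27344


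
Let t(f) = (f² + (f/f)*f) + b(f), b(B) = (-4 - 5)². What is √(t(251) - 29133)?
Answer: 30*√38 ≈ 184.93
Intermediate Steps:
b(B) = 81 (b(B) = (-9)² = 81)
t(f) = 81 + f + f² (t(f) = (f² + (f/f)*f) + 81 = (f² + 1*f) + 81 = (f² + f) + 81 = (f + f²) + 81 = 81 + f + f²)
√(t(251) - 29133) = √((81 + 251 + 251²) - 29133) = √((81 + 251 + 63001) - 29133) = √(63333 - 29133) = √34200 = 30*√38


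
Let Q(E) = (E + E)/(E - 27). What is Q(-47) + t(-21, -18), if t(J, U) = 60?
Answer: 2267/37 ≈ 61.270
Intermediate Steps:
Q(E) = 2*E/(-27 + E) (Q(E) = (2*E)/(-27 + E) = 2*E/(-27 + E))
Q(-47) + t(-21, -18) = 2*(-47)/(-27 - 47) + 60 = 2*(-47)/(-74) + 60 = 2*(-47)*(-1/74) + 60 = 47/37 + 60 = 2267/37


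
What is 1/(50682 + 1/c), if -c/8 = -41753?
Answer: 334024/16929004369 ≈ 1.9731e-5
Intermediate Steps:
c = 334024 (c = -8*(-41753) = 334024)
1/(50682 + 1/c) = 1/(50682 + 1/334024) = 1/(16929004369/334024) = 334024/16929004369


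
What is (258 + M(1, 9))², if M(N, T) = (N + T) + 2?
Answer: 72900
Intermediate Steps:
M(N, T) = 2 + N + T
(258 + M(1, 9))² = (258 + (2 + 1 + 9))² = (258 + 12)² = 270² = 72900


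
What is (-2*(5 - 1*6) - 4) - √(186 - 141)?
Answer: -2 - 3*√5 ≈ -8.7082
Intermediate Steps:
(-2*(5 - 1*6) - 4) - √(186 - 141) = (-2*(5 - 6) - 4) - √45 = (-2*(-1) - 4) - 3*√5 = (2 - 4) - 3*√5 = -2 - 3*√5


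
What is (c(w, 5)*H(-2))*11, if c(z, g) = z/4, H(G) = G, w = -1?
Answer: 11/2 ≈ 5.5000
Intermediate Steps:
c(z, g) = z/4 (c(z, g) = z*(¼) = z/4)
(c(w, 5)*H(-2))*11 = (((¼)*(-1))*(-2))*11 = -¼*(-2)*11 = (½)*11 = 11/2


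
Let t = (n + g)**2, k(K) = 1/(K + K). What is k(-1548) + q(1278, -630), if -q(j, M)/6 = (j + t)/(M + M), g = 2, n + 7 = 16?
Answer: 721849/108360 ≈ 6.6616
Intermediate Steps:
n = 9 (n = -7 + 16 = 9)
k(K) = 1/(2*K)
t = 121 (t = (9 + 2)**2 = 11**2 = 121)
q(j, M) = -3*(121 + j)/M (q(j, M) = -6*(j + 121)/(M + M) = -6*(121 + j)/(2*M) = -6*(121 + j)*1/(2*M) = -3*(121 + j)/M)
k(-1548) + q(1278, -630) = (1/2)/(-1548) + 3*(-121 - 1*1278)/(-630) = (1/2)*(-1/1548) + 3*(-1/630)*(-121 - 1278) = -1/3096 + 3*(-1/630)*(-1399) = -1/3096 + 1399/210 = 721849/108360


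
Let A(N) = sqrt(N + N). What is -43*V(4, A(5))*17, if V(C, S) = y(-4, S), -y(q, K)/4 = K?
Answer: 2924*sqrt(10) ≈ 9246.5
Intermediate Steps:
A(N) = sqrt(2)*sqrt(N) (A(N) = sqrt(2*N) = sqrt(2)*sqrt(N))
y(q, K) = -4*K
V(C, S) = -4*S
-43*V(4, A(5))*17 = -(-172)*sqrt(2)*sqrt(5)*17 = -(-172)*sqrt(10)*17 = (172*sqrt(10))*17 = 2924*sqrt(10)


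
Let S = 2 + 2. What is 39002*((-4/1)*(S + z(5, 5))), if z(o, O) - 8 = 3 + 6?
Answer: -3276168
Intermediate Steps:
z(o, O) = 17 (z(o, O) = 8 + (3 + 6) = 8 + 9 = 17)
S = 4
39002*((-4/1)*(S + z(5, 5))) = 39002*((-4/1)*(4 + 17)) = 39002*(-4*1*21) = 39002*(-4*21) = 39002*(-84) = -3276168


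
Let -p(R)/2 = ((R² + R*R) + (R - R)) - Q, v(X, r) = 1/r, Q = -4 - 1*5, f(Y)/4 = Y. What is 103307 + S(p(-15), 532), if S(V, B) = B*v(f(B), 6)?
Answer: 310187/3 ≈ 1.0340e+5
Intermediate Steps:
f(Y) = 4*Y
Q = -9 (Q = -4 - 5 = -9)
p(R) = -18 - 4*R² (p(R) = -2*(((R² + R*R) + (R - R)) - 1*(-9)) = -2*(((R² + R²) + 0) + 9) = -2*((2*R² + 0) + 9) = -2*(2*R² + 9) = -2*(9 + 2*R²) = -18 - 4*R²)
S(V, B) = B/6
103307 + S(p(-15), 532) = 103307 + (⅙)*532 = 103307 + 266/3 = 310187/3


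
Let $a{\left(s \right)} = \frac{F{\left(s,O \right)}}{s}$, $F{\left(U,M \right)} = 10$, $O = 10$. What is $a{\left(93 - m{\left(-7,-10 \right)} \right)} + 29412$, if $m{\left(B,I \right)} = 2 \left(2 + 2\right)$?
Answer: $\frac{500006}{17} \approx 29412.0$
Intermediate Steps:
$m{\left(B,I \right)} = 8$ ($m{\left(B,I \right)} = 2 \cdot 4 = 8$)
$a{\left(s \right)} = \frac{10}{s}$
$a{\left(93 - m{\left(-7,-10 \right)} \right)} + 29412 = \frac{10}{93 - 8} + 29412 = \frac{10}{85} + 29412 = 10 \cdot \frac{1}{85} + 29412 = \frac{2}{17} + 29412 = \frac{500006}{17}$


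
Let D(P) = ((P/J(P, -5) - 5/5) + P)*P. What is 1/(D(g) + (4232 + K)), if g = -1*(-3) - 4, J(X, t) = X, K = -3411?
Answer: 1/822 ≈ 0.0012165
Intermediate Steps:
g = -1 (g = 3 - 4 = -1)
D(P) = P**2 (D(P) = ((P/P - 5/5) + P)*P = ((1 - 5*1/5) + P)*P = ((1 - 1) + P)*P = (0 + P)*P = P*P = P**2)
1/(D(g) + (4232 + K)) = 1/((-1)**2 + (4232 - 3411)) = 1/(1 + 821) = 1/822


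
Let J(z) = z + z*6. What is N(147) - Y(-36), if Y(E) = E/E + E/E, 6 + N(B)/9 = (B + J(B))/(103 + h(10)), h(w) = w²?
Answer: -112/29 ≈ -3.8621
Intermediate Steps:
J(z) = 7*z (J(z) = z + 6*z = 7*z)
N(B) = -54 + 72*B/203 (N(B) = -54 + 9*((B + 7*B)/(103 + 10²)) = -54 + 9*((8*B)/(103 + 100)) = -54 + 9*((8*B)/203) = -54 + 9*((8*B)*(1/203)) = -54 + 9*(8*B/203) = -54 + 72*B/203)
Y(E) = 2 (Y(E) = 1 + 1 = 2)
N(147) - Y(-36) = (-54 + (72/203)*147) - 1*2 = (-54 + 1512/29) - 2 = -54/29 - 2 = -112/29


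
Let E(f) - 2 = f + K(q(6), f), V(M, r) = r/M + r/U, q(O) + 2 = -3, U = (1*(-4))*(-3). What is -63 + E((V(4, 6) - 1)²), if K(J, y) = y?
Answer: -59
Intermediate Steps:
U = 12 (U = -4*(-3) = 12)
q(O) = -5 (q(O) = -2 - 3 = -5)
V(M, r) = r/12 + r/M (V(M, r) = r/M + r/12 = r/12 + r/M)
E(f) = 2 + 2*f (E(f) = 2 + (f + f) = 2 + 2*f)
-63 + E((V(4, 6) - 1)²) = -63 + (2 + 2*(((1/12)*6 + 6/4) - 1)²) = -63 + (2 + 2*((½ + 6*(¼)) - 1)²) = -63 + (2 + 2*((½ + 3/2) - 1)²) = -63 + (2 + 2*(2 - 1)²) = -63 + (2 + 2*1²) = -63 + (2 + 2*1) = -63 + (2 + 2) = -63 + 4 = -59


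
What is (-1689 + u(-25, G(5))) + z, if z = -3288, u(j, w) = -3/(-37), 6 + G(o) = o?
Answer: -184146/37 ≈ -4976.9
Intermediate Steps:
G(o) = -6 + o
u(j, w) = 3/37 (u(j, w) = -3*(-1/37) = 3/37)
(-1689 + u(-25, G(5))) + z = (-1689 + 3/37) - 3288 = -62490/37 - 3288 = -184146/37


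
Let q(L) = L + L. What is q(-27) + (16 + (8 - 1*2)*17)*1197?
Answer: 141192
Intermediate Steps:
q(L) = 2*L
q(-27) + (16 + (8 - 1*2)*17)*1197 = 2*(-27) + (16 + (8 - 1*2)*17)*1197 = -54 + (16 + (8 - 2)*17)*1197 = -54 + (16 + 6*17)*1197 = -54 + (16 + 102)*1197 = -54 + 118*1197 = -54 + 141246 = 141192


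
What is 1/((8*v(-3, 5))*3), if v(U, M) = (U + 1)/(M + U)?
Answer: -1/24 ≈ -0.041667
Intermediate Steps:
v(U, M) = (1 + U)/(M + U)
1/((8*v(-3, 5))*3) = 1/((8*((1 - 3)/(5 - 3)))*3) = 1/((8*(-2/2))*3) = 1/((8*((1/2)*(-2)))*3) = 1/((8*(-1))*3) = 1/(-8*3) = 1/(-24) = -1/24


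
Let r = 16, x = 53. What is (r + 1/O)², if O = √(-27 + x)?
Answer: (416 + √26)²/676 ≈ 262.31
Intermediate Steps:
O = √26 (O = √(-27 + 53) = √26 ≈ 5.0990)
(r + 1/O)² = (16 + 1/(√26))² = (16 + √26/26)²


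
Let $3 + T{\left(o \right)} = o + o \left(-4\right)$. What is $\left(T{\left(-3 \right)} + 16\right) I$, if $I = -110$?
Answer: $-2420$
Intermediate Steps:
$T{\left(o \right)} = -3 - 3 o$ ($T{\left(o \right)} = -3 + \left(o + o \left(-4\right)\right) = -3 + \left(o - 4 o\right) = -3 - 3 o$)
$\left(T{\left(-3 \right)} + 16\right) I = \left(\left(-3 - -9\right) + 16\right) \left(-110\right) = \left(\left(-3 + 9\right) + 16\right) \left(-110\right) = \left(6 + 16\right) \left(-110\right) = 22 \left(-110\right) = -2420$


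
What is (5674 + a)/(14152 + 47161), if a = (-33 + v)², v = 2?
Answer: 6635/61313 ≈ 0.10822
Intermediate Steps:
a = 961 (a = (-33 + 2)² = (-31)² = 961)
(5674 + a)/(14152 + 47161) = (5674 + 961)/(14152 + 47161) = 6635/61313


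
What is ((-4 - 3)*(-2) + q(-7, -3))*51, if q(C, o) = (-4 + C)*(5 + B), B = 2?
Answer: -3213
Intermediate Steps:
q(C, o) = -28 + 7*C (q(C, o) = (-4 + C)*(5 + 2) = (-4 + C)*7 = -28 + 7*C)
((-4 - 3)*(-2) + q(-7, -3))*51 = ((-4 - 3)*(-2) + (-28 + 7*(-7)))*51 = (-7*(-2) + (-28 - 49))*51 = (14 - 77)*51 = -63*51 = -3213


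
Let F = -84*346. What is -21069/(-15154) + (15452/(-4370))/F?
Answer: 334525138441/240588086340 ≈ 1.3904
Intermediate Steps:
F = -29064
-21069/(-15154) + (15452/(-4370))/F = -21069/(-15154) + (15452/(-4370))/(-29064) = -21069*(-1/15154) + (15452*(-1/4370))*(-1/29064) = 21069/15154 - 7726/2185*(-1/29064) = 21069/15154 + 3863/31752420 = 334525138441/240588086340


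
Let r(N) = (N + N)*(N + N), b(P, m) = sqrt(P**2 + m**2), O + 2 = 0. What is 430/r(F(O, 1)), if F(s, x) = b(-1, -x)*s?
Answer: 215/16 ≈ 13.438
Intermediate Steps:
O = -2 (O = -2 + 0 = -2)
F(s, x) = s*sqrt(1 + x**2) (F(s, x) = sqrt((-1)**2 + (-x)**2)*s = sqrt(1 + x**2)*s = s*sqrt(1 + x**2))
r(N) = 4*N**2 (r(N) = (2*N)*(2*N) = 4*N**2)
430/r(F(O, 1)) = 430/((4*(-2*sqrt(1 + 1**2))**2)) = 430/((4*(-2*sqrt(1 + 1))**2)) = 430/((4*(-2*sqrt(2))**2)) = 430/((4*8)) = 430/32 = 430*(1/32) = 215/16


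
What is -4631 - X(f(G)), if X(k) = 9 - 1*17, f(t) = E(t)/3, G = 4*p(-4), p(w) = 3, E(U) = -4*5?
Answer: -4623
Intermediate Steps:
E(U) = -20
G = 12 (G = 4*3 = 12)
f(t) = -20/3
X(k) = -8 (X(k) = 9 - 17 = -8)
-4631 - X(f(G)) = -4631 - 1*(-8) = -4631 + 8 = -4623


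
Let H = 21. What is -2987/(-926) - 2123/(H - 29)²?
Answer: -887365/29632 ≈ -29.946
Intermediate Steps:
-2987/(-926) - 2123/(H - 29)² = -2987/(-926) - 2123/(21 - 29)² = -2987*(-1/926) - 2123/((-8)²) = 2987/926 - 2123/64 = -887365/29632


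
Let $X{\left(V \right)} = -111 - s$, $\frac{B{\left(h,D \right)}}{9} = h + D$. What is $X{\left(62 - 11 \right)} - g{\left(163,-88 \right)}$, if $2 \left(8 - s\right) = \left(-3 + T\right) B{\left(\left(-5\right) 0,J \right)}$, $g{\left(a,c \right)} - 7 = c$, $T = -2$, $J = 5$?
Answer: $- \frac{301}{2} \approx -150.5$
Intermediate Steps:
$B{\left(h,D \right)} = 9 D + 9 h$ ($B{\left(h,D \right)} = 9 \left(h + D\right) = 9 \left(D + h\right) = 9 D + 9 h$)
$g{\left(a,c \right)} = 7 + c$
$s = \frac{241}{2}$ ($s = 8 - \frac{\left(-3 - 2\right) \left(9 \cdot 5 + 9 \left(\left(-5\right) 0\right)\right)}{2} = 8 - \frac{\left(-5\right) \left(45 + 9 \cdot 0\right)}{2} = 8 - \frac{\left(-5\right) \left(45 + 0\right)}{2} = 8 - \frac{\left(-5\right) 45}{2} = 8 - - \frac{225}{2} = 8 + \frac{225}{2} = \frac{241}{2} \approx 120.5$)
$X{\left(V \right)} = - \frac{463}{2}$ ($X{\left(V \right)} = -111 - \frac{241}{2} = - \frac{463}{2}$)
$X{\left(62 - 11 \right)} - g{\left(163,-88 \right)} = - \frac{463}{2} - \left(7 - 88\right) = - \frac{463}{2} - -81 = - \frac{463}{2} + 81 = - \frac{301}{2}$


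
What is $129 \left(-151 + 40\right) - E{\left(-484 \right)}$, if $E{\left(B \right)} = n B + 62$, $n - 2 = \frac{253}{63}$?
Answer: $- \frac{722567}{63} \approx -11469.0$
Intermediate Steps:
$n = \frac{379}{63}$ ($n = 2 + \frac{253}{63} = \frac{379}{63} \approx 6.0159$)
$E{\left(B \right)} = 62 + \frac{379 B}{63}$ ($E{\left(B \right)} = \frac{379 B}{63} + 62 = 62 + \frac{379 B}{63}$)
$129 \left(-151 + 40\right) - E{\left(-484 \right)} = 129 \left(-151 + 40\right) - \left(62 + \frac{379}{63} \left(-484\right)\right) = 129 \left(-111\right) - \left(62 - \frac{183436}{63}\right) = -14319 - - \frac{179530}{63} = -14319 + \frac{179530}{63} = - \frac{722567}{63}$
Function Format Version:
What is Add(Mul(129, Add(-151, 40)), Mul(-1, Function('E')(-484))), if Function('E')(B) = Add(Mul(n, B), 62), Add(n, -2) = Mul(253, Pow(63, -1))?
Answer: Rational(-722567, 63) ≈ -11469.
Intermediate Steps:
n = Rational(379, 63) (n = Add(2, Mul(253, Pow(63, -1))) = Add(2, Mul(253, Rational(1, 63))) = Add(2, Rational(253, 63)) = Rational(379, 63) ≈ 6.0159)
Function('E')(B) = Add(62, Mul(Rational(379, 63), B)) (Function('E')(B) = Add(Mul(Rational(379, 63), B), 62) = Add(62, Mul(Rational(379, 63), B)))
Add(Mul(129, Add(-151, 40)), Mul(-1, Function('E')(-484))) = Add(Mul(129, Add(-151, 40)), Mul(-1, Add(62, Mul(Rational(379, 63), -484)))) = Add(Mul(129, -111), Mul(-1, Add(62, Rational(-183436, 63)))) = Add(-14319, Mul(-1, Rational(-179530, 63))) = Add(-14319, Rational(179530, 63)) = Rational(-722567, 63)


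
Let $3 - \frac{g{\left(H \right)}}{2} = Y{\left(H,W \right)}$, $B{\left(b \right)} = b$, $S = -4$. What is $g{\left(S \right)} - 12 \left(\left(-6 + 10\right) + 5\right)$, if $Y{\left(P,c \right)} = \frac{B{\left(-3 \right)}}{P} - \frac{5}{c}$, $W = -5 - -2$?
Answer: $- \frac{641}{6} \approx -106.83$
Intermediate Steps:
$W = -3$ ($W = -5 + 2 = -3$)
$Y{\left(P,c \right)} = - \frac{5}{c} - \frac{3}{P}$ ($Y{\left(P,c \right)} = - \frac{3}{P} - \frac{5}{c} = - \frac{5}{c} - \frac{3}{P}$)
$g{\left(H \right)} = \frac{8}{3} + \frac{6}{H}$ ($g{\left(H \right)} = 6 - 2 \left(- \frac{5}{-3} - \frac{3}{H}\right) = 6 - 2 \left(\left(-5\right) \left(- \frac{1}{3}\right) - \frac{3}{H}\right) = 6 - 2 \left(\frac{5}{3} - \frac{3}{H}\right) = 6 - \left(\frac{10}{3} - \frac{6}{H}\right) = \frac{8}{3} + \frac{6}{H}$)
$g{\left(S \right)} - 12 \left(\left(-6 + 10\right) + 5\right) = \left(\frac{8}{3} + \frac{6}{-4}\right) - 12 \left(\left(-6 + 10\right) + 5\right) = \left(\frac{8}{3} + 6 \left(- \frac{1}{4}\right)\right) - 12 \left(4 + 5\right) = \left(\frac{8}{3} - \frac{3}{2}\right) - 108 = \frac{7}{6} - 108 = - \frac{641}{6}$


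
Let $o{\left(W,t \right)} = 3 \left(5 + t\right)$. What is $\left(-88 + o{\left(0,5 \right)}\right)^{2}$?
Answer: $3364$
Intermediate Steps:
$o{\left(W,t \right)} = 15 + 3 t$
$\left(-88 + o{\left(0,5 \right)}\right)^{2} = \left(-88 + \left(15 + 3 \cdot 5\right)\right)^{2} = \left(-88 + \left(15 + 15\right)\right)^{2} = \left(-88 + 30\right)^{2} = \left(-58\right)^{2} = 3364$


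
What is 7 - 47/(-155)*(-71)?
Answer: -2252/155 ≈ -14.529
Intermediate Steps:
7 - 47/(-155)*(-71) = 7 - 47*(-1/155)*(-71) = 7 + (47/155)*(-71) = 7 - 3337/155 = -2252/155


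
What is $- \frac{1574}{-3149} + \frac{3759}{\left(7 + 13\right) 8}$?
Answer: $\frac{12088931}{503840} \approx 23.994$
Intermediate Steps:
$- \frac{1574}{-3149} + \frac{3759}{\left(7 + 13\right) 8} = \left(-1574\right) \left(- \frac{1}{3149}\right) + \frac{3759}{20 \cdot 8} = \frac{1574}{3149} + \frac{3759}{160} = \frac{12088931}{503840}$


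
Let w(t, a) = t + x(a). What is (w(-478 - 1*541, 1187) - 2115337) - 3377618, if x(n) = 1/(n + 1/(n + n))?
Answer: -15481683597212/2817939 ≈ -5.4940e+6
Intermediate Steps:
x(n) = 1/(n + 1/(2*n))
w(t, a) = t + 2*a/(1 + 2*a²)
(w(-478 - 1*541, 1187) - 2115337) - 3377618 = ((2*1187 + (-478 - 1*541)*(1 + 2*1187²))/(1 + 2*1187²) - 2115337) - 3377618 = ((2374 + (-478 - 541)*(1 + 2*1408969))/(1 + 2*1408969) - 2115337) - 3377618 = ((2374 - 1019*(1 + 2817938))/(1 + 2817938) - 2115337) - 3377618 = ((2374 - 1019*2817939)/2817939 - 2115337) - 3377618 = ((2374 - 2871479841)/2817939 - 2115337) - 3377618 = ((1/2817939)*(-2871477467) - 2115337) - 3377618 = (-2871477467/2817939 - 2115337) - 3377618 = -5963762107910/2817939 - 3377618 = -15481683597212/2817939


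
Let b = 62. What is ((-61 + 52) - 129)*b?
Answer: -8556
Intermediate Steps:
((-61 + 52) - 129)*b = ((-61 + 52) - 129)*62 = (-9 - 129)*62 = -138*62 = -8556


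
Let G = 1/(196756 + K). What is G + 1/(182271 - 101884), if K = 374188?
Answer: 651331/45896475328 ≈ 1.4191e-5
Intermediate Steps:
G = 1/570944 (G = 1/(196756 + 374188) = 1/570944 ≈ 1.7515e-6)
G + 1/(182271 - 101884) = 1/570944 + 1/(182271 - 101884) = 1/570944 + 1/80387 = 651331/45896475328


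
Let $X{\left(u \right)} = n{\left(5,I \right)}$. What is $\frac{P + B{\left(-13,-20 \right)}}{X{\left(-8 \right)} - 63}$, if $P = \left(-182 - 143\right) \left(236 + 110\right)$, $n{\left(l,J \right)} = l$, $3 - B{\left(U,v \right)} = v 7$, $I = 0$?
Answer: $\frac{112307}{58} \approx 1936.3$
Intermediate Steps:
$B{\left(U,v \right)} = 3 - 7 v$ ($B{\left(U,v \right)} = 3 - v 7 = 3 - 7 v$)
$X{\left(u \right)} = 5$
$P = -112450$ ($P = \left(-325\right) 346 = -112450$)
$\frac{P + B{\left(-13,-20 \right)}}{X{\left(-8 \right)} - 63} = \frac{-112450 + \left(3 - -140\right)}{5 - 63} = \frac{-112450 + \left(3 + 140\right)}{-58} = \left(-112450 + 143\right) \left(- \frac{1}{58}\right) = \left(-112307\right) \left(- \frac{1}{58}\right) = \frac{112307}{58}$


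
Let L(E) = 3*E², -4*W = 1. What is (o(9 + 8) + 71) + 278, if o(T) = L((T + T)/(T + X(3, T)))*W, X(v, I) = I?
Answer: 1393/4 ≈ 348.25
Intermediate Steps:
W = -¼ (W = -¼*1 = -¼ ≈ -0.25000)
o(T) = -¾ (o(T) = (3*((T + T)/(T + T))²)*(-¼) = (3*((2*T)/((2*T)))²)*(-¼) = (3*((2*T)*(1/(2*T)))²)*(-¼) = (3*1²)*(-¼) = (3*1)*(-¼) = 3*(-¼) = -¾)
(o(9 + 8) + 71) + 278 = (-¾ + 71) + 278 = 281/4 + 278 = 1393/4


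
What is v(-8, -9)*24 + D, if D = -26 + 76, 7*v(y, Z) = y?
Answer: 158/7 ≈ 22.571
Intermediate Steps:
v(y, Z) = y/7
D = 50
v(-8, -9)*24 + D = ((⅐)*(-8))*24 + 50 = -8/7*24 + 50 = -192/7 + 50 = 158/7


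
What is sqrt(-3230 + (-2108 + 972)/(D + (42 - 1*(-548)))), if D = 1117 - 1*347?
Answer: I*sqrt(23342785)/85 ≈ 56.84*I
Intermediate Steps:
D = 770 (D = 1117 - 347 = 770)
sqrt(-3230 + (-2108 + 972)/(D + (42 - 1*(-548)))) = sqrt(-3230 + (-2108 + 972)/(770 + (42 - 1*(-548)))) = sqrt(-3230 - 1136/(770 + (42 + 548))) = sqrt(-3230 - 1136/(770 + 590)) = sqrt(-3230 - 1136/1360) = sqrt(-3230 - 1136*1/1360) = sqrt(-3230 - 71/85) = sqrt(-274621/85) = I*sqrt(23342785)/85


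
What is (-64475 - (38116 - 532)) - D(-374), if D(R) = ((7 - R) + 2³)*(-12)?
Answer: -97391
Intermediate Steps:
D(R) = -180 + 12*R (D(R) = ((7 - R) + 8)*(-12) = (15 - R)*(-12) = -180 + 12*R)
(-64475 - (38116 - 532)) - D(-374) = (-64475 - (38116 - 532)) - (-180 + 12*(-374)) = (-64475 - 1*37584) - (-180 - 4488) = (-64475 - 37584) - 1*(-4668) = -102059 + 4668 = -97391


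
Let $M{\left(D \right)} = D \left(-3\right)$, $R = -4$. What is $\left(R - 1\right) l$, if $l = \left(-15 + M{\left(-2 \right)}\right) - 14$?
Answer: $115$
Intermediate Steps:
$M{\left(D \right)} = - 3 D$
$l = -23$ ($l = \left(-15 - -6\right) - 14 = \left(-15 + 6\right) - 14 = -9 - 14 = -23$)
$\left(R - 1\right) l = \left(-4 - 1\right) \left(-23\right) = \left(-5\right) \left(-23\right) = 115$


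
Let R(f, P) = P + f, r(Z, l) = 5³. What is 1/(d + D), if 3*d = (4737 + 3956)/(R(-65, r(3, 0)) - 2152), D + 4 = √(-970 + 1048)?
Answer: 212109972/1930040519 + 39388176*√78/1930040519 ≈ 0.29014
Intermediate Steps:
r(Z, l) = 125
D = -4 + √78 (D = -4 + √(-970 + 1048) = -4 + √78 ≈ 4.8318)
d = -8693/6276 (d = ((4737 + 3956)/((125 - 65) - 2152))/3 = (8693/(60 - 2152))/3 = (8693/(-2092))/3 = (8693*(-1/2092))/3 = (⅓)*(-8693/2092) = -8693/6276 ≈ -1.3851)
1/(d + D) = 1/(-8693/6276 + (-4 + √78)) = 1/(-33797/6276 + √78)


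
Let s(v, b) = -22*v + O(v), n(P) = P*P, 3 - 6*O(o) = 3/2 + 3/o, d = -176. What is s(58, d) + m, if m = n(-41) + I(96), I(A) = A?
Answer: 14536/29 ≈ 501.24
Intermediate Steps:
O(o) = ¼ - 1/(2*o) (O(o) = ½ - (3/2 + 3/o)/6 = ½ + (-¼ - 1/(2*o)) = ¼ - 1/(2*o))
n(P) = P²
s(v, b) = -22*v + (-2 + v)/(4*v)
m = 1777 (m = (-41)² + 96 = 1681 + 96 = 1777)
s(58, d) + m = (¼)*(-2 + 58 - 88*58²)/58 + 1777 = (¼)*(1/58)*(-2 + 58 - 88*3364) + 1777 = (¼)*(1/58)*(-2 + 58 - 296032) + 1777 = (¼)*(1/58)*(-295976) + 1777 = -36997/29 + 1777 = 14536/29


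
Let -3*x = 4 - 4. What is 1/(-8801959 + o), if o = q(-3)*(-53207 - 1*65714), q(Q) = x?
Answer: -1/8801959 ≈ -1.1361e-7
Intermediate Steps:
x = 0 (x = -(4 - 4)/3 = -⅓*0 = 0)
q(Q) = 0
o = 0 (o = 0*(-53207 - 1*65714) = 0*(-53207 - 65714) = 0*(-118921) = 0)
1/(-8801959 + o) = 1/(-8801959 + 0) = 1/(-8801959) = -1/8801959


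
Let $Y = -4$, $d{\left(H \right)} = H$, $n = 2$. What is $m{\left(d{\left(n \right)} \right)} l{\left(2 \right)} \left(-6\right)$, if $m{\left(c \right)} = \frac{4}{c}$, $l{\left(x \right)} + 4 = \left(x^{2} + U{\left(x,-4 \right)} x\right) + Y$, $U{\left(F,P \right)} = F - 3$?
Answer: $72$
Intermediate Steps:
$U{\left(F,P \right)} = -3 + F$ ($U{\left(F,P \right)} = F - 3 = -3 + F$)
$l{\left(x \right)} = -8 + x^{2} + x \left(-3 + x\right)$ ($l{\left(x \right)} = -4 - \left(4 - x^{2} - \left(-3 + x\right) x\right) = -4 - \left(4 - x^{2} - x \left(-3 + x\right)\right) = -4 + \left(-4 + x^{2} + x \left(-3 + x\right)\right) = -8 + x^{2} + x \left(-3 + x\right)$)
$m{\left(d{\left(n \right)} \right)} l{\left(2 \right)} \left(-6\right) = \frac{4}{2} \left(-8 + 2^{2} + 2 \left(-3 + 2\right)\right) \left(-6\right) = 4 \cdot \frac{1}{2} \left(-8 + 4 + 2 \left(-1\right)\right) \left(-6\right) = 2 \left(-8 + 4 - 2\right) \left(-6\right) = 2 \left(-6\right) \left(-6\right) = \left(-12\right) \left(-6\right) = 72$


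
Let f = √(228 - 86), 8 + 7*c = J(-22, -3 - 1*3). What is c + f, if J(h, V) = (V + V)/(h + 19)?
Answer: -4/7 + √142 ≈ 11.345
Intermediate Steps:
J(h, V) = 2*V/(19 + h) (J(h, V) = (2*V)/(19 + h) = 2*V/(19 + h))
c = -4/7 (c = -8/7 + (2*(-3 - 1*3)/(19 - 22))/7 = -8/7 + (2*(-3 - 3)/(-3))/7 = -8/7 + (2*(-6)*(-⅓))/7 = -8/7 + (⅐)*4 = -8/7 + 4/7 = -4/7 ≈ -0.57143)
f = √142 ≈ 11.916
c + f = -4/7 + √142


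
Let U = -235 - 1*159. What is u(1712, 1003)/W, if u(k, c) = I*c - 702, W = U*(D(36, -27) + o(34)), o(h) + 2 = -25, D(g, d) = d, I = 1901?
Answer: 1906001/21276 ≈ 89.585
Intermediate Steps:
U = -394 (U = -235 - 159 = -394)
o(h) = -27 (o(h) = -2 - 25 = -27)
W = 21276 (W = -394*(-27 - 27) = -394*(-54) = 21276)
u(k, c) = -702 + 1901*c (u(k, c) = 1901*c - 702 = -702 + 1901*c)
u(1712, 1003)/W = (-702 + 1901*1003)/21276 = (-702 + 1906703)*(1/21276) = 1906001*(1/21276) = 1906001/21276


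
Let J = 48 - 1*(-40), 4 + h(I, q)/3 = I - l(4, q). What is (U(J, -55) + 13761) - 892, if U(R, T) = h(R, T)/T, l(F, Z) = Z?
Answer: 707378/55 ≈ 12861.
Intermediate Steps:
h(I, q) = -12 - 3*q + 3*I (h(I, q) = -12 + 3*(I - q) = -12 + (-3*q + 3*I) = -12 - 3*q + 3*I)
J = 88 (J = 48 + 40 = 88)
U(R, T) = (-12 - 3*T + 3*R)/T
(U(J, -55) + 13761) - 892 = (3*(-4 + 88 - 1*(-55))/(-55) + 13761) - 892 = (3*(-1/55)*(-4 + 88 + 55) + 13761) - 892 = (3*(-1/55)*139 + 13761) - 892 = (-417/55 + 13761) - 892 = 756438/55 - 892 = 707378/55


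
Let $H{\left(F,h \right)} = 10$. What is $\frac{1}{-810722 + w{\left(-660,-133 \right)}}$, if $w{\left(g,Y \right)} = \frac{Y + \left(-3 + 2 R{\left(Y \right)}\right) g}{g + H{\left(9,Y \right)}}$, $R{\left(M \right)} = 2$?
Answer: $- \frac{50}{40536039} \approx -1.2335 \cdot 10^{-6}$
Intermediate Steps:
$w{\left(g,Y \right)} = \frac{Y + g}{10 + g}$ ($w{\left(g,Y \right)} = \frac{Y + \left(-3 + 2 \cdot 2\right) g}{g + 10} = \frac{Y + \left(-3 + 4\right) g}{10 + g} = \frac{Y + 1 g}{10 + g} = \frac{Y + g}{10 + g}$)
$\frac{1}{-810722 + w{\left(-660,-133 \right)}} = \frac{1}{-810722 + \frac{-133 - 660}{10 - 660}} = \frac{1}{-810722 + \frac{1}{-650} \left(-793\right)} = \frac{1}{-810722 - - \frac{61}{50}} = \frac{1}{-810722 + \frac{61}{50}} = \frac{1}{- \frac{40536039}{50}} = - \frac{50}{40536039}$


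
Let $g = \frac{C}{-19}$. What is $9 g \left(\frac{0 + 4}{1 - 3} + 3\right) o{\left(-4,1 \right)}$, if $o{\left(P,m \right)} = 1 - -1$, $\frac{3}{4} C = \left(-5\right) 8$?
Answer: $\frac{960}{19} \approx 50.526$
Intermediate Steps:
$C = - \frac{160}{3}$ ($C = \frac{4 \left(\left(-5\right) 8\right)}{3} = \frac{4}{3} \left(-40\right) = - \frac{160}{3} \approx -53.333$)
$o{\left(P,m \right)} = 2$ ($o{\left(P,m \right)} = 1 + 1 = 2$)
$g = \frac{160}{57}$ ($g = - \frac{160}{3 \left(-19\right)} = \left(- \frac{160}{3}\right) \left(- \frac{1}{19}\right) = \frac{160}{57} \approx 2.807$)
$9 g \left(\frac{0 + 4}{1 - 3} + 3\right) o{\left(-4,1 \right)} = 9 \cdot \frac{160}{57} \left(\frac{0 + 4}{1 - 3} + 3\right) 2 = \frac{480 \left(\frac{4}{-2} + 3\right) 2}{19} = \frac{480 \left(4 \left(- \frac{1}{2}\right) + 3\right) 2}{19} = \frac{480 \left(-2 + 3\right) 2}{19} = \frac{480 \cdot 1 \cdot 2}{19} = \frac{480}{19} \cdot 2 = \frac{960}{19}$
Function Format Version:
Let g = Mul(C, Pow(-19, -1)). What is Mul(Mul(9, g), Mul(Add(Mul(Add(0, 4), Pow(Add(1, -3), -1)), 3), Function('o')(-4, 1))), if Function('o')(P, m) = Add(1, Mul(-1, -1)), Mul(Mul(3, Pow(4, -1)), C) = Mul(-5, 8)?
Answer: Rational(960, 19) ≈ 50.526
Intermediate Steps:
C = Rational(-160, 3) (C = Mul(Rational(4, 3), Mul(-5, 8)) = Mul(Rational(4, 3), -40) = Rational(-160, 3) ≈ -53.333)
Function('o')(P, m) = 2 (Function('o')(P, m) = Add(1, 1) = 2)
g = Rational(160, 57) (g = Mul(Rational(-160, 3), Pow(-19, -1)) = Mul(Rational(-160, 3), Rational(-1, 19)) = Rational(160, 57) ≈ 2.8070)
Mul(Mul(9, g), Mul(Add(Mul(Add(0, 4), Pow(Add(1, -3), -1)), 3), Function('o')(-4, 1))) = Mul(Mul(9, Rational(160, 57)), Mul(Add(Mul(Add(0, 4), Pow(Add(1, -3), -1)), 3), 2)) = Mul(Rational(480, 19), Mul(Add(Mul(4, Pow(-2, -1)), 3), 2)) = Mul(Rational(480, 19), Mul(Add(Mul(4, Rational(-1, 2)), 3), 2)) = Mul(Rational(480, 19), Mul(Add(-2, 3), 2)) = Mul(Rational(480, 19), Mul(1, 2)) = Mul(Rational(480, 19), 2) = Rational(960, 19)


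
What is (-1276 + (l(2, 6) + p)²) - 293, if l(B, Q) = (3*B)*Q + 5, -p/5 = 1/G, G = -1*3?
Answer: 2263/9 ≈ 251.44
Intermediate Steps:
G = -3
p = 5/3 (p = -5/(-3) = -5*(-⅓) = 5/3 ≈ 1.6667)
l(B, Q) = 5 + 3*B*Q (l(B, Q) = 3*B*Q + 5 = 5 + 3*B*Q)
(-1276 + (l(2, 6) + p)²) - 293 = (-1276 + ((5 + 3*2*6) + 5/3)²) - 293 = (-1276 + ((5 + 36) + 5/3)²) - 293 = (-1276 + (41 + 5/3)²) - 293 = (-1276 + (128/3)²) - 293 = (-1276 + 16384/9) - 293 = 4900/9 - 293 = 2263/9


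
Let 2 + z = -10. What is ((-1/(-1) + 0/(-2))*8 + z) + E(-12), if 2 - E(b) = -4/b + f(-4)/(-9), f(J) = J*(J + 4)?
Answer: -7/3 ≈ -2.3333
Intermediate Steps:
z = -12 (z = -2 - 10 = -12)
f(J) = J*(4 + J)
E(b) = 2 + 4/b (E(b) = 2 - (-4/b - 4*(4 - 4)/(-9)) = 2 - (-4/b - 4*0*(-1/9)) = 2 - (-4/b + 0*(-1/9)) = 2 - (-4/b + 0) = 2 - (-4)/b = 2 + 4/b)
((-1/(-1) + 0/(-2))*8 + z) + E(-12) = ((-1/(-1) + 0/(-2))*8 - 12) + (2 + 4/(-12)) = ((-1*(-1) + 0*(-1/2))*8 - 12) + (2 + 4*(-1/12)) = ((1 + 0)*8 - 12) + (2 - 1/3) = (1*8 - 12) + 5/3 = (8 - 12) + 5/3 = -4 + 5/3 = -7/3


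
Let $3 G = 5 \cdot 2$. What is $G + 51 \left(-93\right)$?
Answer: $- \frac{14219}{3} \approx -4739.7$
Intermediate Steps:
$G = \frac{10}{3}$ ($G = \frac{5 \cdot 2}{3} = \frac{1}{3} \cdot 10 = \frac{10}{3} \approx 3.3333$)
$G + 51 \left(-93\right) = \frac{10}{3} + 51 \left(-93\right) = \frac{10}{3} - 4743 = - \frac{14219}{3}$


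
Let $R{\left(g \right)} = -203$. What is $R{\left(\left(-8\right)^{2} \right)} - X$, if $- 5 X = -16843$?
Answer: $- \frac{17858}{5} \approx -3571.6$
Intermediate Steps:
$X = \frac{16843}{5}$ ($X = \left(- \frac{1}{5}\right) \left(-16843\right) = \frac{16843}{5} \approx 3368.6$)
$R{\left(\left(-8\right)^{2} \right)} - X = -203 - \frac{16843}{5} = - \frac{17858}{5}$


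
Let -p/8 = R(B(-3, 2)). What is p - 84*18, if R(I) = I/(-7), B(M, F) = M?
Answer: -10608/7 ≈ -1515.4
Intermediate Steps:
R(I) = -I/7 (R(I) = I*(-⅐) = -I/7)
p = -24/7 (p = -(-8)*(-3)/7 = -8*3/7 = -24/7 ≈ -3.4286)
p - 84*18 = -24/7 - 84*18 = -24/7 - 1512 = -10608/7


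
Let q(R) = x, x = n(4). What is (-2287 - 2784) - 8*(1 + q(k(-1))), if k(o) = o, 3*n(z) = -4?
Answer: -15205/3 ≈ -5068.3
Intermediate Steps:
n(z) = -4/3 (n(z) = (⅓)*(-4) = -4/3)
x = -4/3 ≈ -1.3333
q(R) = -4/3
(-2287 - 2784) - 8*(1 + q(k(-1))) = (-2287 - 2784) - 8*(1 - 4/3) = -5071 - 8*(-⅓) = -5071 + 8/3 = -15205/3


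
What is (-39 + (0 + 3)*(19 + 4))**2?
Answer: 900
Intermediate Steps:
(-39 + (0 + 3)*(19 + 4))**2 = (-39 + 3*23)**2 = (-39 + 69)**2 = 30**2 = 900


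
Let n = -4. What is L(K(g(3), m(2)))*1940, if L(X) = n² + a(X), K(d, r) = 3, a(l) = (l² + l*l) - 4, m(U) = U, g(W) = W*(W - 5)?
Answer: 58200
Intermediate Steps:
g(W) = W*(-5 + W)
a(l) = -4 + 2*l² (a(l) = (l² + l²) - 4 = 2*l² - 4 = -4 + 2*l²)
L(X) = 12 + 2*X² (L(X) = (-4)² + (-4 + 2*X²) = 16 + (-4 + 2*X²) = 12 + 2*X²)
L(K(g(3), m(2)))*1940 = (12 + 2*3²)*1940 = (12 + 2*9)*1940 = (12 + 18)*1940 = 30*1940 = 58200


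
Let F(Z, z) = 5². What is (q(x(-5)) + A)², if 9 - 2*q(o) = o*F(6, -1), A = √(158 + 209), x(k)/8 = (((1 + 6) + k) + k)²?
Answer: 3209149/4 - 1791*√367 ≈ 7.6798e+5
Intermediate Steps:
F(Z, z) = 25
x(k) = 8*(7 + 2*k)² (x(k) = 8*(((1 + 6) + k) + k)² = 8*((7 + k) + k)² = 8*(7 + 2*k)²)
A = √367 ≈ 19.157
q(o) = 9/2 - 25*o/2 (q(o) = 9/2 - o*25/2 = 9/2 - 25*o/2)
(q(x(-5)) + A)² = ((9/2 - 100*(7 + 2*(-5))²) + √367)² = ((9/2 - 100*(7 - 10)²) + √367)² = ((9/2 - 100*(-3)²) + √367)² = ((9/2 - 100*9) + √367)² = ((9/2 - 25/2*72) + √367)² = ((9/2 - 900) + √367)² = (-1791/2 + √367)²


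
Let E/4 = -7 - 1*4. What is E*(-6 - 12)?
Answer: 792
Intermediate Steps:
E = -44 (E = 4*(-7 - 1*4) = 4*(-7 - 4) = 4*(-11) = -44)
E*(-6 - 12) = -44*(-6 - 12) = -44*(-18) = 792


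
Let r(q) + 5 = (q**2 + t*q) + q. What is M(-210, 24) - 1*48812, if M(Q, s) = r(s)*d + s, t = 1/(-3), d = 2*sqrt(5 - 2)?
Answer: -48788 + 1174*sqrt(3) ≈ -46755.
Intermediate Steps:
d = 2*sqrt(3) ≈ 3.4641
t = -1/3 (t = 1*(-1/3) = -1/3 ≈ -0.33333)
r(q) = -5 + q**2 + 2*q/3 (r(q) = -5 + ((q**2 - q/3) + q) = -5 + (q**2 + 2*q/3) = -5 + q**2 + 2*q/3)
M(Q, s) = s + 2*sqrt(3)*(-5 + s**2 + 2*s/3) (M(Q, s) = (-5 + s**2 + 2*s/3)*(2*sqrt(3)) + s = 2*sqrt(3)*(-5 + s**2 + 2*s/3) + s = s + 2*sqrt(3)*(-5 + s**2 + 2*s/3))
M(-210, 24) - 1*48812 = (24 + sqrt(3)*(-10 + 2*24**2 + (4/3)*24)) - 1*48812 = (24 + sqrt(3)*(-10 + 2*576 + 32)) - 48812 = (24 + sqrt(3)*(-10 + 1152 + 32)) - 48812 = (24 + sqrt(3)*1174) - 48812 = (24 + 1174*sqrt(3)) - 48812 = -48788 + 1174*sqrt(3)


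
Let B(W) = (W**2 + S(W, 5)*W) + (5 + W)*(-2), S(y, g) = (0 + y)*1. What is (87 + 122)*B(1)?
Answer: -2090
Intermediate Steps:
S(y, g) = y (S(y, g) = y*1 = y)
B(W) = -10 - 2*W + 2*W**2 (B(W) = (W**2 + W*W) + (5 + W)*(-2) = (W**2 + W**2) + (-10 - 2*W) = 2*W**2 + (-10 - 2*W) = -10 - 2*W + 2*W**2)
(87 + 122)*B(1) = (87 + 122)*(-10 - 2*1 + 2*1**2) = 209*(-10 - 2 + 2*1) = 209*(-10 - 2 + 2) = 209*(-10) = -2090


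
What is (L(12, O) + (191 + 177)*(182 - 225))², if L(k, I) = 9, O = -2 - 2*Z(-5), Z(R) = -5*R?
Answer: 250114225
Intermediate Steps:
O = -52 (O = -2 - (-10)*(-5) = -2 - 2*25 = -2 - 50 = -52)
(L(12, O) + (191 + 177)*(182 - 225))² = (9 + (191 + 177)*(182 - 225))² = (9 + 368*(-43))² = (9 - 15824)² = (-15815)² = 250114225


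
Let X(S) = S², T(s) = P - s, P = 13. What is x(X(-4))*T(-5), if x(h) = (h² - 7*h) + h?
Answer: 2880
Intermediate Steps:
T(s) = 13 - s
x(h) = h² - 6*h
x(X(-4))*T(-5) = ((-4)²*(-6 + (-4)²))*(13 - 1*(-5)) = (16*(-6 + 16))*(13 + 5) = (16*10)*18 = 160*18 = 2880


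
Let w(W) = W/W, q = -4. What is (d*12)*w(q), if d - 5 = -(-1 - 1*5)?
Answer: 132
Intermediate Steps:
w(W) = 1
d = 11 (d = 5 - (-1 - 1*5) = 5 - (-1 - 5) = 5 - 1*(-6) = 5 + 6 = 11)
(d*12)*w(q) = (11*12)*1 = 132*1 = 132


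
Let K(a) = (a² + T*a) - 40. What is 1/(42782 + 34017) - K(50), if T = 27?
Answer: -292604189/76799 ≈ -3810.0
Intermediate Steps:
K(a) = -40 + a² + 27*a (K(a) = (a² + 27*a) - 40 = -40 + a² + 27*a)
1/(42782 + 34017) - K(50) = 1/(42782 + 34017) - (-40 + 50² + 27*50) = 1/76799 - (-40 + 2500 + 1350) = 1/76799 - 1*3810 = 1/76799 - 3810 = -292604189/76799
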